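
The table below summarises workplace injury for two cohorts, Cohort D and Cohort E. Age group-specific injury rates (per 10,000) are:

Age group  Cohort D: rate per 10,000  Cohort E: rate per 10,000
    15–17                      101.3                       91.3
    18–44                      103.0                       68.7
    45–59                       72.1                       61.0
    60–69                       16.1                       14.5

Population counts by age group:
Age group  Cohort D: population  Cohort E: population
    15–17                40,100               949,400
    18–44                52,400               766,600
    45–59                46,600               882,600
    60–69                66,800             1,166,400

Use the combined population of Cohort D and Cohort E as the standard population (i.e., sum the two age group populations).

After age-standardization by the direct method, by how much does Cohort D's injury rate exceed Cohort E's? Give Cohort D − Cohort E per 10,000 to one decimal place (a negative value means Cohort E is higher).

12.7

Combined standard total = 3,970,900; weights = 0.2492, 0.2063, 0.2340, 0.3106.
Cohort D: 0.2492×101.3 + 0.2063×103.0 + 0.2340×72.1 + 0.3106×16.1 = 68.3581 per 10,000.
Cohort E: 0.2492×91.3 + 0.2063×68.7 + 0.2340×61.0 + 0.3106×14.5 = 55.6975 per 10,000.
Difference = 68.3581 − 55.6975 = 12.6606.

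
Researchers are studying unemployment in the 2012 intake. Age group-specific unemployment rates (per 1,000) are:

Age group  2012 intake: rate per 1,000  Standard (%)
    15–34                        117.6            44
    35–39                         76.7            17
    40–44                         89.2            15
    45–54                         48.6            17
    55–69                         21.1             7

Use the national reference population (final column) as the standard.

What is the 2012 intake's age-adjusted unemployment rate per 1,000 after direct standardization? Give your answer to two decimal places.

87.90

Standard weights: 0.44, 0.17, 0.15, 0.17, 0.07.
Standardized rate: 0.4400×117.6 + 0.1700×76.7 + 0.1500×89.2 + 0.1700×48.6 + 0.0700×21.1 = 87.9020 per 1,000.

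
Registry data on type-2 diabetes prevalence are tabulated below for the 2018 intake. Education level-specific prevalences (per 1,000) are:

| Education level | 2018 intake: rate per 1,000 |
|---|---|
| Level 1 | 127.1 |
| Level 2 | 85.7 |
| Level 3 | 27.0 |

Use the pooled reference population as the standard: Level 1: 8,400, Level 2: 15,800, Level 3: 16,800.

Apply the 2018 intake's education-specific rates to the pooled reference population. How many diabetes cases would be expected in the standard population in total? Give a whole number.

2875

Expected diabetes cases = Σ (standard pop × education-specific rate ÷ 1,000)
= 8,400×127.1/1,000 + 15,800×85.7/1,000 + 16,800×27.0/1,000
= 1067.64 + 1354.06 + 453.60 = 2875.30.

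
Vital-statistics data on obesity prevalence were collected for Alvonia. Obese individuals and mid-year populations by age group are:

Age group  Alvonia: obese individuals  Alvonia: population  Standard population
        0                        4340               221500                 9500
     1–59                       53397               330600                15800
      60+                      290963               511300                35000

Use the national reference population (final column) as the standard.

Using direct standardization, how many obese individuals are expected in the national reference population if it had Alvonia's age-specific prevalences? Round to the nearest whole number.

Age-specific rates per 1000 for Alvonia: 19.594, 161.515, 569.065.
Expected obese individuals = Σ (standard pop × age-specific rate ÷ 1000)
= 9500×19.594/1000 + 15800×161.515/1000 + 35000×569.065/1000
= 186.14 + 2551.94 + 19917.28 = 22655.36.

22655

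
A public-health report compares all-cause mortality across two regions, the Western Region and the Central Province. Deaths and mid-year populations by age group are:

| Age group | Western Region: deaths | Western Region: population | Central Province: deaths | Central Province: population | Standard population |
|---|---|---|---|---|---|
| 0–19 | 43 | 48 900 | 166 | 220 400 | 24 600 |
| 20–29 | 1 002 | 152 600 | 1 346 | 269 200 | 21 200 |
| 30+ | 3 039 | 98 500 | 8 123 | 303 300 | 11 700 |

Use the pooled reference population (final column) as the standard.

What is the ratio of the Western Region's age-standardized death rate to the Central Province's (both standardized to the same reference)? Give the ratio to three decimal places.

Age-specific rates per 100 000 for the Western Region: 87.93, 656.62, 3085.28.
For the Central Province: 75.32, 500.00, 2678.21.
Standard total = 57 500; weights = 0.4278, 0.3687, 0.2035.
The Western Region: 0.4278×87.93 + 0.3687×656.62 + 0.2035×3085.28 = 907.5004 per 100 000.
The Central Province: 0.4278×75.32 + 0.3687×500.00 + 0.2035×2678.21 = 761.5274 per 100 000.
Ratio = 907.5004 ÷ 761.5274 = 1.19168.

1.192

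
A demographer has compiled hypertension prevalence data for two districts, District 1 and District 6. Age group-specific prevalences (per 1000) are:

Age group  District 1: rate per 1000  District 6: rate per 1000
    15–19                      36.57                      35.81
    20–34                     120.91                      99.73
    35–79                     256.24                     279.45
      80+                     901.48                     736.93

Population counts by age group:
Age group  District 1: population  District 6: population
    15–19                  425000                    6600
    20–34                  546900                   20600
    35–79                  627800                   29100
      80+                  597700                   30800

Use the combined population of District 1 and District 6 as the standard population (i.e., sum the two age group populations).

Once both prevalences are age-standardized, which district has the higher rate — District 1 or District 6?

Combined standard total = 2284500; weights = 0.1889, 0.2484, 0.2875, 0.2751.
District 1: 0.1889×36.57 + 0.2484×120.91 + 0.2875×256.24 + 0.2751×901.48 = 358.6361 per 1000.
District 6: 0.1889×35.81 + 0.2484×99.73 + 0.2875×279.45 + 0.2751×736.93 = 314.6350 per 1000.
The crude rates (355.58 vs 380.26) would put District 6 higher, but that reflects its age composition; once standardized to a common age structure, District 1 has the higher underlying rate.

District 1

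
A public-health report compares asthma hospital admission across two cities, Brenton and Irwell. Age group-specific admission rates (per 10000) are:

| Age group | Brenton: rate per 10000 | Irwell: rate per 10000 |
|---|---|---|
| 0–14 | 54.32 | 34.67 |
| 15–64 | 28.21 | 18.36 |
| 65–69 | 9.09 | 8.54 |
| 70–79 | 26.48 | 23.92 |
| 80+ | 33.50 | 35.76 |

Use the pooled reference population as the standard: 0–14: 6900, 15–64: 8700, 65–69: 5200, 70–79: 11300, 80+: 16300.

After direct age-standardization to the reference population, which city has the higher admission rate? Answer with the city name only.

Standard total = 48400; weights = 0.1426, 0.1798, 0.1074, 0.2335, 0.3368.
Brenton: 0.1426×54.32 + 0.1798×28.21 + 0.1074×9.09 + 0.2335×26.48 + 0.3368×33.50 = 31.2557 per 10000.
Irwell: 0.1426×34.67 + 0.1798×18.36 + 0.1074×8.54 + 0.2335×23.92 + 0.3368×35.76 = 26.7882 per 10000.

Brenton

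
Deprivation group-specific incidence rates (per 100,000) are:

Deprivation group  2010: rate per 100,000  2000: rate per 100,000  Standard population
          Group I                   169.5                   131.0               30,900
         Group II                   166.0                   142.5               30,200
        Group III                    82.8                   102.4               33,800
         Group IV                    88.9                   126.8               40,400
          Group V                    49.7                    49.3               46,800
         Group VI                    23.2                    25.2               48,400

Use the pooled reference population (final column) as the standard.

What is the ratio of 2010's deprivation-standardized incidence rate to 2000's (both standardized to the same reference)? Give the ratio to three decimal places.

0.982

Standard total = 230,500; weights = 0.1341, 0.1310, 0.1466, 0.1753, 0.2030, 0.2100.
2010: 0.1341×169.5 + 0.1310×166.0 + 0.1466×82.8 + 0.1753×88.9 + 0.2030×49.7 + 0.2100×23.2 = 87.1574 per 100,000.
2000: 0.1341×131.0 + 0.1310×142.5 + 0.1466×102.4 + 0.1753×126.8 + 0.2030×49.3 + 0.2100×25.2 = 88.7729 per 100,000.
Ratio = 87.1574 ÷ 88.7729 = 0.98180.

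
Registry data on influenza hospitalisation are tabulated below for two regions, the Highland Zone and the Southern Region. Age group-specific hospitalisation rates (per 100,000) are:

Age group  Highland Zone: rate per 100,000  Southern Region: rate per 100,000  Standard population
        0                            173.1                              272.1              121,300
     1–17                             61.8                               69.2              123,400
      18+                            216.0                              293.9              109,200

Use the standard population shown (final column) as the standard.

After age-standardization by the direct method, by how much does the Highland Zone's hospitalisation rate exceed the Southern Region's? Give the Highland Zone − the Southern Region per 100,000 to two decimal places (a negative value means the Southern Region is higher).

Standard total = 353,900; weights = 0.3428, 0.3487, 0.3086.
The Highland Zone: 0.3428×173.1 + 0.3487×61.8 + 0.3086×216.0 = 147.5285 per 100,000.
The Southern Region: 0.3428×272.1 + 0.3487×69.2 + 0.3086×293.9 = 208.0782 per 100,000.
Difference = 147.5285 − 208.0782 = -60.5497.

-60.55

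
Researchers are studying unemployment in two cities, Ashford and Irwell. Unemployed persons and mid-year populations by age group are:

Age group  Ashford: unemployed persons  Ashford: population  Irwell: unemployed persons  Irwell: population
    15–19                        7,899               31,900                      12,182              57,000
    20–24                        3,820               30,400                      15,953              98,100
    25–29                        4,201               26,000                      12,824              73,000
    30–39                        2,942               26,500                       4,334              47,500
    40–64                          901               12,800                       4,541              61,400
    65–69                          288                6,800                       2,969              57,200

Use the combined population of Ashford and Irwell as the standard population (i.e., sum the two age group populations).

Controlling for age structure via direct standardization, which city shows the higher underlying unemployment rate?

Irwell

Age-specific rates per 1,000 for Ashford: 247.618, 125.658, 161.577, 111.019, 70.391, 42.353.
For Irwell: 213.719, 162.620, 175.671, 91.242, 73.958, 51.906.
Combined standard total = 528,600; weights = 0.1682, 0.2431, 0.1873, 0.1400, 0.1404, 0.1211.
Ashford: 0.1682×247.618 + 0.2431×125.658 + 0.1873×161.577 + 0.1400×111.019 + 0.1404×70.391 + 0.1211×42.353 = 133.0029 per 1,000.
Irwell: 0.1682×213.719 + 0.2431×162.620 + 0.1873×175.671 + 0.1400×91.242 + 0.1404×73.958 + 0.1211×51.906 = 137.8155 per 1,000.
The crude rates (149.19 vs 133.95) would put Ashford higher, but that reflects its age composition; once standardized to a common age structure, Irwell has the higher underlying rate.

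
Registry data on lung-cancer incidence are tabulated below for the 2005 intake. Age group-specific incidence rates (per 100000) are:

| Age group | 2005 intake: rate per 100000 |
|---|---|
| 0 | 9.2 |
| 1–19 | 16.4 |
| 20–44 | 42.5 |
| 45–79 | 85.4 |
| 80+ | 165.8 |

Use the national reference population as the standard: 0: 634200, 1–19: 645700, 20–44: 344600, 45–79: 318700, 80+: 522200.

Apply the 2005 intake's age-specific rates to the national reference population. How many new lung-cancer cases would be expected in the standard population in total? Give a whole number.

1449

Expected new lung-cancer cases = Σ (standard pop × age-specific rate ÷ 100000)
= 634200×9.2/100000 + 645700×16.4/100000 + 344600×42.5/100000 + 318700×85.4/100000 + 522200×165.8/100000
= 58.35 + 105.89 + 146.46 + 272.17 + 865.81 = 1448.67.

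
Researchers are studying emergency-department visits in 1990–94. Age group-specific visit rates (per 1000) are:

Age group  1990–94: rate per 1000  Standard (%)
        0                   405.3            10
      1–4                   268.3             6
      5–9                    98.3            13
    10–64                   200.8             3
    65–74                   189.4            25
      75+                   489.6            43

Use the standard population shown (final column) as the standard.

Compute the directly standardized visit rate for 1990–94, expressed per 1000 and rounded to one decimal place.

Standard weights: 0.10, 0.06, 0.13, 0.03, 0.25, 0.43.
Standardized rate: 0.1000×405.3 + 0.0600×268.3 + 0.1300×98.3 + 0.0300×200.8 + 0.2500×189.4 + 0.4300×489.6 = 333.3090 per 1000.

333.3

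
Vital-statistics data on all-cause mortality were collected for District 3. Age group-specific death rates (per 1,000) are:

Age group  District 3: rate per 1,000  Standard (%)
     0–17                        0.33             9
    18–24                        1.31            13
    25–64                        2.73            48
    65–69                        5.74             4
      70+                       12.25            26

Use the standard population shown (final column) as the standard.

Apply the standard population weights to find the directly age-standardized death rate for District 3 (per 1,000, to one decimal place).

4.9

Standard weights: 0.09, 0.13, 0.48, 0.04, 0.26.
Standardized rate: 0.0900×0.33 + 0.1300×1.31 + 0.4800×2.73 + 0.0400×5.74 + 0.2600×12.25 = 4.9250 per 1,000.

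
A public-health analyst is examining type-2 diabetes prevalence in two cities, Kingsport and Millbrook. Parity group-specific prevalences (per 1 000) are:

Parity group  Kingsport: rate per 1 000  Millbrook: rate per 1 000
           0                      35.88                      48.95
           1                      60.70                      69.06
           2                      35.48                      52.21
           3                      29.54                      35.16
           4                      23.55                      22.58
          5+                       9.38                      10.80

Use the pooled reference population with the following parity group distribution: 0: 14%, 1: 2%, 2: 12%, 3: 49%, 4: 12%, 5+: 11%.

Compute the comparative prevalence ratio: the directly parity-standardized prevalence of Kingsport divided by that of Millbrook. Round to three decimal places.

0.809

Standard weights: 0.14, 0.02, 0.12, 0.49, 0.12, 0.11.
Kingsport: 0.1400×35.88 + 0.0200×60.70 + 0.1200×35.48 + 0.4900×29.54 + 0.1200×23.55 + 0.1100×9.38 = 28.8272 per 1 000.
Millbrook: 0.1400×48.95 + 0.0200×69.06 + 0.1200×52.21 + 0.4900×35.16 + 0.1200×22.58 + 0.1100×10.80 = 35.6254 per 1 000.
Ratio = 28.8272 ÷ 35.6254 = 0.80918.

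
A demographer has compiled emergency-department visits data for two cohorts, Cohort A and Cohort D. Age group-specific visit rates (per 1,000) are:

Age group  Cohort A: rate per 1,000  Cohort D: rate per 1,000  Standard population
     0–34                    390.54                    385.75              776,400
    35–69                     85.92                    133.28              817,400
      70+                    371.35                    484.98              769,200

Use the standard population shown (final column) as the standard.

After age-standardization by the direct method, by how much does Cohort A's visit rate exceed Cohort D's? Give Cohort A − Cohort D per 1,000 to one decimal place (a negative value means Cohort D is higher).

Standard total = 2,363,000; weights = 0.3286, 0.3459, 0.3255.
Cohort A: 0.3286×390.54 + 0.3459×85.92 + 0.3255×371.35 = 278.9203 per 1,000.
Cohort D: 0.3286×385.75 + 0.3459×133.28 + 0.3255×484.98 = 330.7177 per 1,000.
Difference = 278.9203 − 330.7177 = -51.7974.

-51.8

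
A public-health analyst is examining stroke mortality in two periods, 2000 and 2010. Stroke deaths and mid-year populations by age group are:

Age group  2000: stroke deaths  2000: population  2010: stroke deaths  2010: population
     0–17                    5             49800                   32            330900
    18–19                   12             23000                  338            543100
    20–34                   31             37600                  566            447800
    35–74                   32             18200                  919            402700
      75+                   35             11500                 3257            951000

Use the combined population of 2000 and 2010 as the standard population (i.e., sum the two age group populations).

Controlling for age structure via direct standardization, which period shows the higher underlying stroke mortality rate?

Age-specific rates per 100000 for 2000: 10.04, 52.17, 82.45, 175.82, 304.35.
For 2010: 9.67, 62.24, 126.40, 228.21, 342.48.
Combined standard total = 2815600; weights = 0.1352, 0.2011, 0.1724, 0.1495, 0.3418.
2000: 0.1352×10.04 + 0.2011×52.17 + 0.1724×82.45 + 0.1495×175.82 + 0.3418×304.35 = 156.3847 per 100000.
2010: 0.1352×9.67 + 0.2011×62.24 + 0.1724×126.40 + 0.1495×228.21 + 0.3418×342.48 = 186.8012 per 100000.

2010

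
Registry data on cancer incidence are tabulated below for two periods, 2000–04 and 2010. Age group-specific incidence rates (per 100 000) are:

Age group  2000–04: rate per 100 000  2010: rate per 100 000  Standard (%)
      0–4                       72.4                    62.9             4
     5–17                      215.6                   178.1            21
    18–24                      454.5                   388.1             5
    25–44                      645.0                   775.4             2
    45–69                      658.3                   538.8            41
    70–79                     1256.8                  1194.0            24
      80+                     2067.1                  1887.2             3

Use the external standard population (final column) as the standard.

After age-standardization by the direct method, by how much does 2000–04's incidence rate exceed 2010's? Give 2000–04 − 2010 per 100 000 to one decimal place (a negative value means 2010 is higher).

Standard weights: 0.04, 0.21, 0.05, 0.02, 0.41, 0.24, 0.03.
2000–04: 0.0400×72.4 + 0.2100×215.6 + 0.0500×454.5 + 0.0200×645.0 + 0.4100×658.3 + 0.2400×1256.8 + 0.0300×2067.1 = 717.3450 per 100 000.
2010: 0.0400×62.9 + 0.2100×178.1 + 0.0500×388.1 + 0.0200×775.4 + 0.4100×538.8 + 0.2400×1194.0 + 0.0300×1887.2 = 638.9140 per 100 000.
Difference = 717.3450 − 638.9140 = 78.4310.

78.4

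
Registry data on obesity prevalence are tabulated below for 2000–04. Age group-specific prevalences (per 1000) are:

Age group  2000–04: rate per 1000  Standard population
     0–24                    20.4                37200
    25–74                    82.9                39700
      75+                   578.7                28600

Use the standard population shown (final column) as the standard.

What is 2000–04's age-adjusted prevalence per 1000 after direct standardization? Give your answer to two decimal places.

195.27

Standard total = 105500; weights = 0.3526, 0.3763, 0.2711.
Standardized rate: 0.3526×20.4 + 0.3763×82.9 + 0.2711×578.7 = 195.2685 per 1000.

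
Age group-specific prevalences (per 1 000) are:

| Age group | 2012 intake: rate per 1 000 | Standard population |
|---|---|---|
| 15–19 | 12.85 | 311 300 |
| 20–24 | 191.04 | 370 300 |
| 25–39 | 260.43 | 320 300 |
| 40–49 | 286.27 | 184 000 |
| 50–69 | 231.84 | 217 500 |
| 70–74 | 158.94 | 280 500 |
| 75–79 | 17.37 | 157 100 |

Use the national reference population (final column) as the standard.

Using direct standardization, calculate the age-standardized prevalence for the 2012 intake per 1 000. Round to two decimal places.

167.61

Standard total = 1 841 000; weights = 0.1691, 0.2011, 0.1740, 0.0999, 0.1181, 0.1524, 0.0853.
Standardized rate: 0.1691×12.85 + 0.2011×191.04 + 0.1740×260.43 + 0.0999×286.27 + 0.1181×231.84 + 0.1524×158.94 + 0.0853×17.37 = 167.6091 per 1 000.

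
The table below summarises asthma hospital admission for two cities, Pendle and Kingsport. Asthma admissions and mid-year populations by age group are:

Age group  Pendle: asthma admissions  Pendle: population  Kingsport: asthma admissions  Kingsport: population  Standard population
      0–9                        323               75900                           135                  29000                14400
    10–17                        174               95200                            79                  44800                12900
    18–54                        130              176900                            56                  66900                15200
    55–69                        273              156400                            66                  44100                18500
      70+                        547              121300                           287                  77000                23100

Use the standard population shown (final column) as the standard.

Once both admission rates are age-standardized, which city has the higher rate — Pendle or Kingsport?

Pendle

Age-specific rates per 10000 for Pendle: 42.56, 18.28, 7.35, 17.46, 45.09.
For Kingsport: 46.55, 17.63, 8.37, 14.97, 37.27.
Standard total = 84100; weights = 0.1712, 0.1534, 0.1807, 0.2200, 0.2747.
Pendle: 0.1712×42.56 + 0.1534×18.28 + 0.1807×7.35 + 0.2200×17.46 + 0.2747×45.09 = 27.6444 per 10000.
Kingsport: 0.1712×46.55 + 0.1534×17.63 + 0.1807×8.37 + 0.2200×14.97 + 0.2747×37.27 = 25.7185 per 10000.
The crude rates (23.13 vs 23.80) would put Kingsport higher, but that reflects its age composition; once standardized to a common age structure, Pendle has the higher underlying rate.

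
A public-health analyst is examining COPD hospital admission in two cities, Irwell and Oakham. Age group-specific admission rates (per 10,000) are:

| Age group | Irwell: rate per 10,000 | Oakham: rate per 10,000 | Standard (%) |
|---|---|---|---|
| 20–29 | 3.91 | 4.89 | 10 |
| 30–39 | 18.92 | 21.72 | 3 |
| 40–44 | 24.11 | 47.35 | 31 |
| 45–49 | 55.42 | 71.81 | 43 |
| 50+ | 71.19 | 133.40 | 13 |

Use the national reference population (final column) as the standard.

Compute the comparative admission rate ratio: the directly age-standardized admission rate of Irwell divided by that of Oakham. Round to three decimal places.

Standard weights: 0.10, 0.03, 0.31, 0.43, 0.13.
Irwell: 0.1000×3.91 + 0.0300×18.92 + 0.3100×24.11 + 0.4300×55.42 + 0.1300×71.19 = 41.5180 per 10,000.
Oakham: 0.1000×4.89 + 0.0300×21.72 + 0.3100×47.35 + 0.4300×71.81 + 0.1300×133.40 = 64.0394 per 10,000.
Ratio = 41.5180 ÷ 64.0394 = 0.64832.

0.648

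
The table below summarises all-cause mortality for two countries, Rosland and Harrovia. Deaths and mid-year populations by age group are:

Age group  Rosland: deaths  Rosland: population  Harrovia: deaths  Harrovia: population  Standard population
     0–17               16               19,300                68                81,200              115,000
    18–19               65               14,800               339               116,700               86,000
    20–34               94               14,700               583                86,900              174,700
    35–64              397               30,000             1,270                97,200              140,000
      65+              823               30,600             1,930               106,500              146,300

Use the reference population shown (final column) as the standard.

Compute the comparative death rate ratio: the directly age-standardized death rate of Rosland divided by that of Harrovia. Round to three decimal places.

Age-specific rates per 100,000 for Rosland: 82.90, 439.19, 639.46, 1323.33, 2689.54.
For Harrovia: 83.74, 290.49, 670.89, 1306.58, 1812.21.
Standard total = 662,000; weights = 0.1737, 0.1299, 0.2639, 0.2115, 0.2210.
Rosland: 0.1737×82.90 + 0.1299×439.19 + 0.2639×639.46 + 0.2115×1323.33 + 0.2210×2689.54 = 1114.4465 per 100,000.
Harrovia: 0.1737×83.74 + 0.1299×290.49 + 0.2639×670.89 + 0.2115×1306.58 + 0.2210×1812.21 = 906.1389 per 100,000.
Ratio = 1114.4465 ÷ 906.1389 = 1.22988.

1.230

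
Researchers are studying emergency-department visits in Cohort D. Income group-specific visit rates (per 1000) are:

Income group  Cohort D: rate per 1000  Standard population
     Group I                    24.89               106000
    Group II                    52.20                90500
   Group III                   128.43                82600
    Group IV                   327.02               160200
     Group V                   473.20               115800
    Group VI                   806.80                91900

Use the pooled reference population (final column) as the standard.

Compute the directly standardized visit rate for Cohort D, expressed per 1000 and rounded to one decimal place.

308.0

Standard total = 647000; weights = 0.1638, 0.1399, 0.1277, 0.2476, 0.1790, 0.1420.
Standardized rate: 0.1638×24.89 + 0.1399×52.20 + 0.1277×128.43 + 0.2476×327.02 + 0.1790×473.20 + 0.1420×806.80 = 308.0384 per 1000.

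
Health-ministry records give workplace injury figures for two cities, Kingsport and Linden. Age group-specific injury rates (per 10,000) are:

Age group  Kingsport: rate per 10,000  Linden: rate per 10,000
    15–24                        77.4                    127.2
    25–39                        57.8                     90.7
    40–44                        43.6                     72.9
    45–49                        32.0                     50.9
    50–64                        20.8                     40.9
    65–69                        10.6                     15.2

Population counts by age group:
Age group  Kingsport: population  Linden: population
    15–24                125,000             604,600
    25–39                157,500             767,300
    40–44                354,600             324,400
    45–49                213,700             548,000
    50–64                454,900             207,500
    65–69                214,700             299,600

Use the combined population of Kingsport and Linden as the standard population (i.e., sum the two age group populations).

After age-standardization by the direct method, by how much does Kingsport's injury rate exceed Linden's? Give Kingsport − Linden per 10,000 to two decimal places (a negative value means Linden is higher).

-27.33

Combined standard total = 4,271,800; weights = 0.1708, 0.2165, 0.1589, 0.1783, 0.1551, 0.1204.
Kingsport: 0.1708×77.4 + 0.2165×57.8 + 0.1589×43.6 + 0.1783×32.0 + 0.1551×20.8 + 0.1204×10.6 = 42.8702 per 10,000.
Linden: 0.1708×127.2 + 0.2165×90.7 + 0.1589×72.9 + 0.1783×50.9 + 0.1551×40.9 + 0.1204×15.2 = 70.1961 per 10,000.
Difference = 42.8702 − 70.1961 = -27.3259.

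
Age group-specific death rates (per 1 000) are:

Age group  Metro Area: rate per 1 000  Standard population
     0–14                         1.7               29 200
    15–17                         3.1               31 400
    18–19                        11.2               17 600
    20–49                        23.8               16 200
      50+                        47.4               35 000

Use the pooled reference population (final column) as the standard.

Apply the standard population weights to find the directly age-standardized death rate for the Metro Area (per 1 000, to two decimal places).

18.46

Standard total = 129 400; weights = 0.2257, 0.2427, 0.1360, 0.1252, 0.2705.
Standardized rate: 0.2257×1.7 + 0.2427×3.1 + 0.1360×11.2 + 0.1252×23.8 + 0.2705×47.4 = 18.4595 per 1 000.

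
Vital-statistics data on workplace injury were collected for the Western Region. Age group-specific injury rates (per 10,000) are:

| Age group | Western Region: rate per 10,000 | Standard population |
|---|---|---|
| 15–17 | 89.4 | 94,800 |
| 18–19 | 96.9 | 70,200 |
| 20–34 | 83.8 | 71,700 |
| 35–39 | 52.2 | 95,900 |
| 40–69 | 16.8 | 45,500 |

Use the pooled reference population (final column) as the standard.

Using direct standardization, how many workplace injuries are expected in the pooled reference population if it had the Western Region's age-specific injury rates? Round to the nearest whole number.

2706

Expected workplace injuries = Σ (standard pop × age-specific rate ÷ 10,000)
= 94,800×89.4/10,000 + 70,200×96.9/10,000 + 71,700×83.8/10,000 + 95,900×52.2/10,000 + 45,500×16.8/10,000
= 847.51 + 680.24 + 600.85 + 500.60 + 76.44 = 2705.63.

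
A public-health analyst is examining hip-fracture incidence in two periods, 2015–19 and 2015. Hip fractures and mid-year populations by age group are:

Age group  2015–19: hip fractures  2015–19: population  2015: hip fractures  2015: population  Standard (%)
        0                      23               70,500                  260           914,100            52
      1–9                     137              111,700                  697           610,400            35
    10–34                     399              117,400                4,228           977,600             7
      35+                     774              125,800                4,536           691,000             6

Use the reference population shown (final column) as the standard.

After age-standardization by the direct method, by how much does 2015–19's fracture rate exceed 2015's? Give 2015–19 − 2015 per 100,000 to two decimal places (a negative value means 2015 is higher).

-3.82

Age-specific rates per 100,000 for 2015–19: 32.62, 122.65, 339.86, 615.26.
For 2015: 28.44, 114.19, 432.49, 656.44.
Standard weights: 0.52, 0.35, 0.07, 0.06.
2015–19: 0.5200×32.62 + 0.3500×122.65 + 0.0700×339.86 + 0.0600×615.26 = 120.5982 per 100,000.
2015: 0.5200×28.44 + 0.3500×114.19 + 0.0700×432.49 + 0.0600×656.44 = 124.4166 per 100,000.
Difference = 120.5982 − 124.4166 = -3.8184.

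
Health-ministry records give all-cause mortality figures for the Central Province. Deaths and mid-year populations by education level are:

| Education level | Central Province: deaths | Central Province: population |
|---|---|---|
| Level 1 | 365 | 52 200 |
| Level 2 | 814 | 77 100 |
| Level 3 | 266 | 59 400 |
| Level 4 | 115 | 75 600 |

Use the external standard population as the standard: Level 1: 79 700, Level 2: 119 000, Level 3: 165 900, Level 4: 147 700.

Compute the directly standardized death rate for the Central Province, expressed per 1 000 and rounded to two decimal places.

5.43

Education-specific rates per 1 000 for the Central Province: 6.992, 10.558, 4.478, 1.521.
Standard total = 512 300; weights = 0.1556, 0.2323, 0.3238, 0.2883.
Standardized rate: 0.1556×6.992 + 0.2323×10.558 + 0.3238×4.478 + 0.2883×1.521 = 5.4290 per 1 000.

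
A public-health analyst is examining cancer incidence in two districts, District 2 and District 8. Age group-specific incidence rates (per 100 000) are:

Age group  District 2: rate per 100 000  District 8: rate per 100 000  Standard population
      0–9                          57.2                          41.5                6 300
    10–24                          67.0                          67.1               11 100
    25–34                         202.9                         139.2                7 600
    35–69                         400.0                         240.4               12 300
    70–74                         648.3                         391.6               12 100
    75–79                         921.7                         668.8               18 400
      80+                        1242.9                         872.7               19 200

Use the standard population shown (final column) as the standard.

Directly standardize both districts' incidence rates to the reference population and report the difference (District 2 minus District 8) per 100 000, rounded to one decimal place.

200.1

Standard total = 87 000; weights = 0.0724, 0.1276, 0.0874, 0.1414, 0.1391, 0.2115, 0.2207.
District 2: 0.0724×57.2 + 0.1276×67.0 + 0.0874×202.9 + 0.1414×400.0 + 0.1391×648.3 + 0.2115×921.7 + 0.2207×1242.9 = 646.3620 per 100 000.
District 8: 0.0724×41.5 + 0.1276×67.1 + 0.0874×139.2 + 0.1414×240.4 + 0.1391×391.6 + 0.2115×668.8 + 0.2207×872.7 = 446.2209 per 100 000.
Difference = 646.3620 − 446.2209 = 200.1410.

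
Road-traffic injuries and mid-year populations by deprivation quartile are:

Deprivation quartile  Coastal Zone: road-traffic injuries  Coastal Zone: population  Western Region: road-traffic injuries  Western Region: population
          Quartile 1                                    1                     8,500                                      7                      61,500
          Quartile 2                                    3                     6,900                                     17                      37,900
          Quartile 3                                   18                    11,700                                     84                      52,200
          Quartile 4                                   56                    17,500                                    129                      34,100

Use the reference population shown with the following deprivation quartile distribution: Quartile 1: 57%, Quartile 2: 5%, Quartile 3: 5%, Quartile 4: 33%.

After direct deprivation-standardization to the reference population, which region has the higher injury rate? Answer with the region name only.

Western Region

Deprivation-specific rates per 100,000 for the Coastal Zone: 11.76, 43.48, 153.85, 320.00.
For the Western Region: 11.38, 44.85, 160.92, 378.30.
Standard weights: 0.57, 0.05, 0.05, 0.33.
The Coastal Zone: 0.5700×11.76 + 0.0500×43.48 + 0.0500×153.85 + 0.3300×320.00 = 122.1721 per 100,000.
The Western Region: 0.5700×11.38 + 0.0500×44.85 + 0.0500×160.92 + 0.3300×378.30 = 141.6152 per 100,000.
The crude rates (174.89 vs 127.63) would put the Coastal Zone higher, but that reflects its deprivation composition; once standardized to a common deprivation structure, the Western Region has the higher underlying rate.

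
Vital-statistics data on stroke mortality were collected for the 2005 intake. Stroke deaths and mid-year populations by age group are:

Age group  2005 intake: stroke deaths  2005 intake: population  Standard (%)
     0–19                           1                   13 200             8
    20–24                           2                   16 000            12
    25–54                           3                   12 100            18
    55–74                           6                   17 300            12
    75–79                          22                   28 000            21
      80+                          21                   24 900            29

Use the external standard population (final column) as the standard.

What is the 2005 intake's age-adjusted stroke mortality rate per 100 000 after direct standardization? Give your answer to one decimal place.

Age-specific rates per 100 000 for the 2005 intake: 7.58, 12.50, 24.79, 34.68, 78.57, 84.34.
Standard weights: 0.08, 0.12, 0.18, 0.12, 0.21, 0.29.
Standardized rate: 0.0800×7.58 + 0.1200×12.50 + 0.1800×24.79 + 0.1200×34.68 + 0.2100×78.57 + 0.2900×84.34 = 51.6886 per 100 000.

51.7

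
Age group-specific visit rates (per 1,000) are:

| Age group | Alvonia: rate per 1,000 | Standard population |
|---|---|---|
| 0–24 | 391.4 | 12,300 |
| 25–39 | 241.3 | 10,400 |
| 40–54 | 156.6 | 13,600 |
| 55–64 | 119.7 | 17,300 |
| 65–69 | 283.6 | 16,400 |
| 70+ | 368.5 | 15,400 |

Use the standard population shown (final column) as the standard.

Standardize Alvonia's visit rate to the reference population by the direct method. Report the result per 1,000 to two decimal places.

Standard total = 85,400; weights = 0.1440, 0.1218, 0.1593, 0.2026, 0.1920, 0.1803.
Standardized rate: 0.1440×391.4 + 0.1218×241.3 + 0.1593×156.6 + 0.2026×119.7 + 0.1920×283.6 + 0.1803×368.5 = 255.8577 per 1,000.

255.86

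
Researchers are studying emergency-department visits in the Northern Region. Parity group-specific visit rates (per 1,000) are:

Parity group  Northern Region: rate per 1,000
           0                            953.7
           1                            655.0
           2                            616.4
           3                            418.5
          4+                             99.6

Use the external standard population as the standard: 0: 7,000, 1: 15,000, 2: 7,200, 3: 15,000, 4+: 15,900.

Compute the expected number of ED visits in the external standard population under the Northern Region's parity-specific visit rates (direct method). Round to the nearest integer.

28800

Expected ED visits = Σ (standard pop × parity-specific rate ÷ 1,000)
= 7,000×953.7/1,000 + 15,000×655.0/1,000 + 7,200×616.4/1,000 + 15,000×418.5/1,000 + 15,900×99.6/1,000
= 6675.90 + 9825.00 + 4438.08 + 6277.50 + 1583.64 = 28800.12.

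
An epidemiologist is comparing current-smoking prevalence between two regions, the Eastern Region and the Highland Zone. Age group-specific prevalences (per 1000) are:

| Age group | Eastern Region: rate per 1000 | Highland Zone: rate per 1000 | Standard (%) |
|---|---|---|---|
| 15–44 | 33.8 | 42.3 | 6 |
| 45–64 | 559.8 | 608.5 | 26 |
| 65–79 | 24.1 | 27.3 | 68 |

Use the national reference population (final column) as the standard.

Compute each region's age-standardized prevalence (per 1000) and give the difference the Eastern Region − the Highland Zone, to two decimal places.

-15.35

Standard weights: 0.06, 0.26, 0.68.
The Eastern Region: 0.0600×33.8 + 0.2600×559.8 + 0.6800×24.1 = 163.9640 per 1000.
The Highland Zone: 0.0600×42.3 + 0.2600×608.5 + 0.6800×27.3 = 179.3120 per 1000.
Difference = 163.9640 − 179.3120 = -15.3480.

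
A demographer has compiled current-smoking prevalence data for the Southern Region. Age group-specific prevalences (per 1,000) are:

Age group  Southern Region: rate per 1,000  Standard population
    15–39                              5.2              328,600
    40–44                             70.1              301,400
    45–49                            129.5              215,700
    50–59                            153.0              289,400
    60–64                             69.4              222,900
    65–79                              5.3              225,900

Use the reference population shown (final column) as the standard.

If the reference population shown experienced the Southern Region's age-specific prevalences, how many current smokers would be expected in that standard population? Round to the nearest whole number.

Expected current smokers = Σ (standard pop × age-specific rate ÷ 1,000)
= 328,600×5.2/1,000 + 301,400×70.1/1,000 + 215,700×129.5/1,000 + 289,400×153.0/1,000 + 222,900×69.4/1,000 + 225,900×5.3/1,000
= 1708.72 + 21128.14 + 27933.15 + 44278.20 + 15469.26 + 1197.27 = 111714.74.

111715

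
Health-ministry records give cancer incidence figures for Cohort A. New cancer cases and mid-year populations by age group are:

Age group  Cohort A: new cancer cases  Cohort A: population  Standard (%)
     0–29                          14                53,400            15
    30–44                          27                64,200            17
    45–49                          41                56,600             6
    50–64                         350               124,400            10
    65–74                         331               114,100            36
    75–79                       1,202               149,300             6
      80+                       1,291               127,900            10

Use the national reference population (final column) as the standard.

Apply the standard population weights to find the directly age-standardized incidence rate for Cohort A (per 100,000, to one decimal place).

Age-specific rates per 100,000 for Cohort A: 26.22, 42.06, 72.44, 281.35, 290.10, 805.09, 1009.38.
Standard weights: 0.15, 0.17, 0.06, 0.10, 0.36, 0.06, 0.10.
Standardized rate: 0.1500×26.22 + 0.1700×42.06 + 0.0600×72.44 + 0.1000×281.35 + 0.3600×290.10 + 0.0600×805.09 + 0.1000×1009.38 = 297.2418 per 100,000.

297.2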